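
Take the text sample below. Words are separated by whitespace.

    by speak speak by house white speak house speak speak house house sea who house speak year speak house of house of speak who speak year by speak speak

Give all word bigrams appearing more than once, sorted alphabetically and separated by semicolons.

by speak; house of; house speak; speak house; speak speak; speak year

Bigram counts meeting the condition (more than once):
  by speak: 2
  house of: 2
  house speak: 2
  speak house: 3
  speak speak: 3
  speak year: 2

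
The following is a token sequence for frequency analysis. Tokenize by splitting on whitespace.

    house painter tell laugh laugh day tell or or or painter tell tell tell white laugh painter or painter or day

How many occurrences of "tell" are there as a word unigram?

5

Scanning the 21 tokens for "tell":
  position 3: tell
  position 7: tell
  position 12: tell
  position 13: tell
  position 14: tell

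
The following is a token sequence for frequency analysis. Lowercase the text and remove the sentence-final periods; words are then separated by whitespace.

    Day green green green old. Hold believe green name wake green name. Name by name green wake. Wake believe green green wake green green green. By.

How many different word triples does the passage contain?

23

26 tokens → 24 trigram windows in total.
Repeated trigrams (each contributes count−1 duplicates):
  green green green: 2
1 duplicate windows → 24 − 1 = 23 distinct.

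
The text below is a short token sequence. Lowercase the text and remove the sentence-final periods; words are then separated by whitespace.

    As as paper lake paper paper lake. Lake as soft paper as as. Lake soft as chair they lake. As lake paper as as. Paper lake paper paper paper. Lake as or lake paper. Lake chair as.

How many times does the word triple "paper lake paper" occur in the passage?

Scanning the 35 overlapping trigram windows for "paper lake paper":
  position 3–5: paper lake paper
  position 25–27: paper lake paper

2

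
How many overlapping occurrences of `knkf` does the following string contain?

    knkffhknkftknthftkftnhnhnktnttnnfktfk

Sliding a length-4 window over the 37 characters (34 positions):
  position 1–4: knkf
  position 7–10: knkf

2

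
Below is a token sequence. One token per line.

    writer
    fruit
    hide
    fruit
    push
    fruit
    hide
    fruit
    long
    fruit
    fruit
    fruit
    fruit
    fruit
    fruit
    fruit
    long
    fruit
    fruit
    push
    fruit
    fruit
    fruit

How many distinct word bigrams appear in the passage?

8

23 tokens → 22 bigram windows in total.
Repeated bigrams (each contributes count−1 duplicates):
  fruit fruit: 9
  fruit hide: 2
  fruit long: 2
  fruit push: 2
  hide fruit: 2
  long fruit: 2
  push fruit: 2
14 duplicate windows → 22 − 14 = 8 distinct.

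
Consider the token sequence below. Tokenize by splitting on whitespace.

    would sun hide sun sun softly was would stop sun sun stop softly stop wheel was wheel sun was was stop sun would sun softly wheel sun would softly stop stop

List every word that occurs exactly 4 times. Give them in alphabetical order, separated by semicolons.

softly; was; would

Unigram counts meeting the condition (exactly 4 times):
  softly: 4
  was: 4
  would: 4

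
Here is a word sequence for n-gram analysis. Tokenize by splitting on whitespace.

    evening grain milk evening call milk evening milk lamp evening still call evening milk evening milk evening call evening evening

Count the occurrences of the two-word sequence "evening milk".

3

Scanning the 19 overlapping bigram windows for "evening milk":
  position 7–8: evening milk
  position 13–14: evening milk
  position 15–16: evening milk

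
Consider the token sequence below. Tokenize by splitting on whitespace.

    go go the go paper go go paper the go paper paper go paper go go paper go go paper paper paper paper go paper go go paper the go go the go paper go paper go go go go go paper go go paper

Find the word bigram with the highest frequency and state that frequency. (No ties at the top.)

"go paper", 12 times

Bigram frequencies (highest first):
  go paper: 12
  go go: 11
  paper go: 9
  the go: 4
  paper paper: 4
  go the: 2
  … (1 more, each ≤ 2)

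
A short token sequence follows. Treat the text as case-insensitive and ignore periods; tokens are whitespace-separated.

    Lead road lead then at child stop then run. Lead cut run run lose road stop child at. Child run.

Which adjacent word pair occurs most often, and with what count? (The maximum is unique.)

"at child", 2 times

Bigram frequencies (highest first):
  at child: 2
  lead road: 1
  road lead: 1
  lead then: 1
  then at: 1
  child stop: 1
  … (12 more, each ≤ 1)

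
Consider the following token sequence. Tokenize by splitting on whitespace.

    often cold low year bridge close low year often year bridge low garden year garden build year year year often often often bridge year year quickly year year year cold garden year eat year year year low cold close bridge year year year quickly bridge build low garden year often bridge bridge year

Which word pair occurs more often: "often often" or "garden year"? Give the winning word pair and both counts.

"garden year" (3 vs 2)

"often often": 2 occurrences
"garden year": 3 occurrences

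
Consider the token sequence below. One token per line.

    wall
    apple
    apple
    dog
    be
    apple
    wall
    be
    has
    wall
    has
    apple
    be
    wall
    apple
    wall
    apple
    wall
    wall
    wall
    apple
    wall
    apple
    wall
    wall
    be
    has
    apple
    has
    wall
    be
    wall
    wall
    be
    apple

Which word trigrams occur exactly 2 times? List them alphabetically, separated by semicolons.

Trigram counts meeting the condition (exactly 2 times):
  apple wall apple: 2
  apple wall wall: 2
  wall be has: 2
  wall wall be: 2

apple wall apple; apple wall wall; wall be has; wall wall be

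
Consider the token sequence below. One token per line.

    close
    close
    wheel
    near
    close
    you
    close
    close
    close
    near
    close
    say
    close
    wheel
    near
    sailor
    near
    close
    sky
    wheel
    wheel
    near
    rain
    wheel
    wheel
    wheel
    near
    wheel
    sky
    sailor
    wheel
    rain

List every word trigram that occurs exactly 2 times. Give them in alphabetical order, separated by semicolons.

Trigram counts meeting the condition (exactly 2 times):
  close wheel near: 2
  wheel wheel near: 2

close wheel near; wheel wheel near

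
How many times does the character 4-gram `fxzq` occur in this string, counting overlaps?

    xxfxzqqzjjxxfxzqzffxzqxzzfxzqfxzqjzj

Sliding a length-4 window over the 36 characters (33 positions):
  position 3–6: fxzq
  position 13–16: fxzq
  position 19–22: fxzq
  position 26–29: fxzq
  position 30–33: fxzq

5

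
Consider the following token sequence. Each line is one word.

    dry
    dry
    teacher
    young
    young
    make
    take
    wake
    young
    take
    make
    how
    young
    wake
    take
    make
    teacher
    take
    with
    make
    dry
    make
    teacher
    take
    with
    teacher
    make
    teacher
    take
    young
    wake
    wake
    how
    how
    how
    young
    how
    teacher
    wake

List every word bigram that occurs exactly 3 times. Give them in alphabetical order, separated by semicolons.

make teacher; teacher take

Bigram counts meeting the condition (exactly 3 times):
  make teacher: 3
  teacher take: 3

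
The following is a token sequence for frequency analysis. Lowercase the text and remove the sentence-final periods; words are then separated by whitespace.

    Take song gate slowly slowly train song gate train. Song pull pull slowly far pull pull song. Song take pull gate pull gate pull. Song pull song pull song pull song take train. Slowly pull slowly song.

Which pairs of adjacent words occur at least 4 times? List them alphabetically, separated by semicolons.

Bigram counts meeting the condition (at least 4 times):
  pull song: 5
  song pull: 4

pull song; song pull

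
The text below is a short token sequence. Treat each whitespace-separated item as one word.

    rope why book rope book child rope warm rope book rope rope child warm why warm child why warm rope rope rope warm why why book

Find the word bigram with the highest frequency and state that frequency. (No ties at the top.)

Bigram frequencies (highest first):
  rope rope: 3
  why book: 2
  book rope: 2
  rope book: 2
  rope warm: 2
  warm rope: 2
  … (10 more, each ≤ 2)

"rope rope", 3 times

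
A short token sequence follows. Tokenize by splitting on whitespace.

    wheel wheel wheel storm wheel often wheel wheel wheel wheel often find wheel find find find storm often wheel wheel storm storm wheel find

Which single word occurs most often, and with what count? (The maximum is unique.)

Unigram frequencies (highest first):
  wheel: 12
  find: 5
  storm: 4
  often: 3

"wheel", 12 times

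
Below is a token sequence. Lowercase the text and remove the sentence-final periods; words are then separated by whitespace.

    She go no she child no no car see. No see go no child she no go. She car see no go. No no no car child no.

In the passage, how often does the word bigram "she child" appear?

1

Scanning the 27 overlapping bigram windows for "she child":
  position 4–5: she child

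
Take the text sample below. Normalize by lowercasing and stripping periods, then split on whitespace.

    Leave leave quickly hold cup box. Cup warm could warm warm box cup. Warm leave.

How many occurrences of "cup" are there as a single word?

3

Scanning the 15 tokens for "cup":
  position 5: cup
  position 7: cup
  position 13: cup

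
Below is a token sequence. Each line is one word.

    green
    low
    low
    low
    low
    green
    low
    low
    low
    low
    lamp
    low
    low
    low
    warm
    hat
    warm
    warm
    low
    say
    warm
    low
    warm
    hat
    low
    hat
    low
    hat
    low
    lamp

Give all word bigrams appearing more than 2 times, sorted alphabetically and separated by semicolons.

hat low; low low

Bigram counts meeting the condition (more than 2 times):
  hat low: 3
  low low: 8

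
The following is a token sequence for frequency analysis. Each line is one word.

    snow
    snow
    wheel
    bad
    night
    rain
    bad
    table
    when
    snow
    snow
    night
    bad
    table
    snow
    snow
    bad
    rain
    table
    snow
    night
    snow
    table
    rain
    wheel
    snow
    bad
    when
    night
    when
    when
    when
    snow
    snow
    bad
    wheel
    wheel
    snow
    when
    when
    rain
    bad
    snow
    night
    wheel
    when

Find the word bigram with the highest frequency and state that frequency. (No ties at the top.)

Bigram frequencies (highest first):
  snow snow: 4
  snow night: 3
  snow bad: 3
  when when: 3
  rain bad: 2
  bad table: 2
  … (25 more, each ≤ 2)

"snow snow", 4 times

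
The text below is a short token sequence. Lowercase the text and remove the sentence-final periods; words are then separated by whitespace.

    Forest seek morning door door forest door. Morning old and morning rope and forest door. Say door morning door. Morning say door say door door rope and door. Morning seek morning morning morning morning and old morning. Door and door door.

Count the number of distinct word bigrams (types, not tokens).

24

41 tokens → 40 bigram windows in total.
Repeated bigrams (each contributes count−1 duplicates):
  door morning: 4
  door door: 3
  morning door: 3
  morning morning: 3
  say door: 3
  and door: 2
  door say: 2
  forest door: 2
  … (2 more repeated)
16 duplicate windows → 40 − 16 = 24 distinct.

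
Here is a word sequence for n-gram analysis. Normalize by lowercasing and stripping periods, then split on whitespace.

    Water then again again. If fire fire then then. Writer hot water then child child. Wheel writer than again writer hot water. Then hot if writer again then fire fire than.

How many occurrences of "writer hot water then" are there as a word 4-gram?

2

Scanning the 28 overlapping 4-gram windows for "writer hot water then":
  position 10–13: writer hot water then
  position 20–23: writer hot water then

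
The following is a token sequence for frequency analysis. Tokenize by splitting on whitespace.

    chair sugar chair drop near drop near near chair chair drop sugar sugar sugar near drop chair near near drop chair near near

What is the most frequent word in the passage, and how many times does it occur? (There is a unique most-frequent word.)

"near", 8 times

Unigram frequencies (highest first):
  near: 8
  chair: 6
  drop: 5
  sugar: 4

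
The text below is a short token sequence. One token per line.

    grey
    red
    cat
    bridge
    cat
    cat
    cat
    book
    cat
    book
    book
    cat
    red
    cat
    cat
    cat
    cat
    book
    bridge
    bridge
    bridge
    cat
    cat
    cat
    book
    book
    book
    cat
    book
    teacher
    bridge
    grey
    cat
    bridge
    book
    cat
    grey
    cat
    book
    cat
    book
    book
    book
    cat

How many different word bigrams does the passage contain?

17

44 tokens → 43 bigram windows in total.
Repeated bigrams (each contributes count−1 duplicates):
  cat book: 7
  cat cat: 7
  book cat: 6
  book book: 5
  bridge bridge: 2
  bridge cat: 2
  cat bridge: 2
  grey cat: 2
  … (1 more repeated)
26 duplicate windows → 43 − 26 = 17 distinct.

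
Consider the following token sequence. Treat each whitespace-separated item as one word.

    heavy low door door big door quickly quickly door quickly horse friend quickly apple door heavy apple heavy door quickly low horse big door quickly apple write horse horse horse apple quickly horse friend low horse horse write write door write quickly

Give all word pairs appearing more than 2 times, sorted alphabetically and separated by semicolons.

Bigram counts meeting the condition (more than 2 times):
  door quickly: 4
  horse horse: 3

door quickly; horse horse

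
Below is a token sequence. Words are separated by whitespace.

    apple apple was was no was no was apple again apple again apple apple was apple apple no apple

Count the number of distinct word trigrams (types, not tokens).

19 tokens → 17 trigram windows in total.
Repeated trigrams (each contributes count−1 duplicates):
  apple again apple: 2
  apple apple was: 2
  was no was: 2
3 duplicate windows → 17 − 3 = 14 distinct.

14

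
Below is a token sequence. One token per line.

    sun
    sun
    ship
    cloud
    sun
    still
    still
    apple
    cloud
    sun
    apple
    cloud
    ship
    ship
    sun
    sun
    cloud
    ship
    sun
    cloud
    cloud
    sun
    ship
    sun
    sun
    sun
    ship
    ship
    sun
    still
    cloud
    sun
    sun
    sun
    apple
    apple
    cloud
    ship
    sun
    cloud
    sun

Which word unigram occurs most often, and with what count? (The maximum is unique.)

"sun", 17 times

Unigram frequencies (highest first):
  sun: 17
  cloud: 9
  ship: 8
  apple: 4
  still: 3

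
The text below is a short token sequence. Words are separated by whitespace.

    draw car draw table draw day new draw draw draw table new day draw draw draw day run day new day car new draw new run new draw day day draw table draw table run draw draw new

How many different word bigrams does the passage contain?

21

38 tokens → 37 bigram windows in total.
Repeated bigrams (each contributes count−1 duplicates):
  draw draw: 5
  draw table: 4
  draw day: 3
  new draw: 3
  day draw: 2
  day new: 2
  draw new: 2
  new day: 2
  … (1 more repeated)
16 duplicate windows → 37 − 16 = 21 distinct.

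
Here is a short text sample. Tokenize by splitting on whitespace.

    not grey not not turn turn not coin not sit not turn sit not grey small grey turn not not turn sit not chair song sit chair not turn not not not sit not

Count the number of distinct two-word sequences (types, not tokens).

34 tokens → 33 bigram windows in total.
Repeated bigrams (each contributes count−1 duplicates):
  not not: 4
  not turn: 4
  sit not: 4
  turn not: 3
  not grey: 2
  not sit: 2
  turn sit: 2
14 duplicate windows → 33 − 14 = 19 distinct.

19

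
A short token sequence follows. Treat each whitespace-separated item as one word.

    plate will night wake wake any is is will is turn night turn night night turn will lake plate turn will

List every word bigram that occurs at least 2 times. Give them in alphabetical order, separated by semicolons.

Bigram counts meeting the condition (at least 2 times):
  night turn: 2
  turn night: 2
  turn will: 2

night turn; turn night; turn will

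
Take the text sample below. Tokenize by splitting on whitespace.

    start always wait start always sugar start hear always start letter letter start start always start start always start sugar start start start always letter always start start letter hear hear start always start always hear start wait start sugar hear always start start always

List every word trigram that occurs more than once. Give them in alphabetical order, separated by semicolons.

Trigram counts meeting the condition (more than once):
  always start start: 3
  hear always start: 2
  start always start: 3
  start start always: 4

always start start; hear always start; start always start; start start always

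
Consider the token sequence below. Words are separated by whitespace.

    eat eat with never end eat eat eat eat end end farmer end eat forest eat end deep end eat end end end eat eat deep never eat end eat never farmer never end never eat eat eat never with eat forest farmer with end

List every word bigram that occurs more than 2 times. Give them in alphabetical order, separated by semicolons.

eat eat; eat end; end eat; end end

Bigram counts meeting the condition (more than 2 times):
  eat eat: 7
  eat end: 4
  end eat: 5
  end end: 3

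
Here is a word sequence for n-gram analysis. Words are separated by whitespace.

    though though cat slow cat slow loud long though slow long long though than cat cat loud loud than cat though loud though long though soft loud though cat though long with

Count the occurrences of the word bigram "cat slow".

2

Scanning the 31 overlapping bigram windows for "cat slow":
  position 3–4: cat slow
  position 5–6: cat slow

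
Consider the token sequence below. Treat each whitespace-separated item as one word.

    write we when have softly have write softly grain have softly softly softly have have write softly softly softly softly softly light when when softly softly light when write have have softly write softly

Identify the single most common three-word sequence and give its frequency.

"softly softly softly", 4 times

Trigram frequencies (highest first):
  softly softly softly: 4
  have write softly: 2
  softly softly light: 2
  softly light when: 2
  write we when: 1
  we when have: 1
  … (20 more, each ≤ 1)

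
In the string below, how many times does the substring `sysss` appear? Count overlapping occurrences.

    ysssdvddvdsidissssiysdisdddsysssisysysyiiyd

Sliding a length-5 window over the 43 characters (39 positions):
  position 28–32: sysss

1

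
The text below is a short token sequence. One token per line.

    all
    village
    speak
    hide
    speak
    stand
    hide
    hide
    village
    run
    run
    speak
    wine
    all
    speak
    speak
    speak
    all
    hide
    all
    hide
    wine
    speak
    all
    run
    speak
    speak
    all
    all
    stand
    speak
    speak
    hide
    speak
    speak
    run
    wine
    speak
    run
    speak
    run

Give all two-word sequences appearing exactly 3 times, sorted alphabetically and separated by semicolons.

run speak; speak all; speak run

Bigram counts meeting the condition (exactly 3 times):
  run speak: 3
  speak all: 3
  speak run: 3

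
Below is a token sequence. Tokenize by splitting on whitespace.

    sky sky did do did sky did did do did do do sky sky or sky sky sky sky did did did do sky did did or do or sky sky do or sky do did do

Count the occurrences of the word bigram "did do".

5

Scanning the 36 overlapping bigram windows for "did do":
  position 3–4: did do
  position 8–9: did do
  position 10–11: did do
  position 22–23: did do
  position 36–37: did do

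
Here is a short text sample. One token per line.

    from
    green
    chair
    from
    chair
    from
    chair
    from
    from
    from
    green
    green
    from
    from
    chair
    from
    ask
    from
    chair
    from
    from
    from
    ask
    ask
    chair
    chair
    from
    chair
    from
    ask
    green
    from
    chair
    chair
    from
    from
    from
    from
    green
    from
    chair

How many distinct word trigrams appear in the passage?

24

41 tokens → 39 trigram windows in total.
Repeated trigrams (each contributes count−1 duplicates):
  from chair from: 5
  from from from: 4
  chair from chair: 3
  chair from from: 3
  chair chair from: 2
  chair from ask: 2
  from from green: 2
  green from chair: 2
15 duplicate windows → 39 − 15 = 24 distinct.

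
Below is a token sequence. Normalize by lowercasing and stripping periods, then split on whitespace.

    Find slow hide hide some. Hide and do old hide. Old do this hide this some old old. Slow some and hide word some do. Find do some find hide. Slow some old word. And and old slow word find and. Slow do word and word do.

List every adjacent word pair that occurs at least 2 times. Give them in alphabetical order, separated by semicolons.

Bigram counts meeting the condition (at least 2 times):
  old slow: 2
  slow some: 2
  some old: 2
  word and: 2

old slow; slow some; some old; word and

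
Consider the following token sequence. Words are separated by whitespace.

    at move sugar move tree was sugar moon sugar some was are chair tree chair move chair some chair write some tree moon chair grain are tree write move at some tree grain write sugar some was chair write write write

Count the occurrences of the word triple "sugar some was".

2

Scanning the 39 overlapping trigram windows for "sugar some was":
  position 9–11: sugar some was
  position 35–37: sugar some was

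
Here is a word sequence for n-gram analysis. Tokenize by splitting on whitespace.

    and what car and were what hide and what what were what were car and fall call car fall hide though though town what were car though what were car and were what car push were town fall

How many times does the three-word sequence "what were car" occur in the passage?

3

Scanning the 36 overlapping trigram windows for "what were car":
  position 12–14: what were car
  position 24–26: what were car
  position 28–30: what were car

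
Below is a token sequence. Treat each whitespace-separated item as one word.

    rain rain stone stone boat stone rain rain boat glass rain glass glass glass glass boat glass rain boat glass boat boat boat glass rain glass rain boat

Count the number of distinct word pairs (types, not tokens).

28 tokens → 27 bigram windows in total.
Repeated bigrams (each contributes count−1 duplicates):
  boat glass: 4
  glass rain: 4
  glass glass: 3
  rain boat: 3
  boat boat: 2
  glass boat: 2
  rain glass: 2
  rain rain: 2
14 duplicate windows → 27 − 14 = 13 distinct.

13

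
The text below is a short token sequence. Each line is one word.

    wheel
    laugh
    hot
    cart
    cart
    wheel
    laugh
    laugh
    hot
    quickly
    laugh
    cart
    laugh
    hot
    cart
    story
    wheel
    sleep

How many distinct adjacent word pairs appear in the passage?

13

18 tokens → 17 bigram windows in total.
Repeated bigrams (each contributes count−1 duplicates):
  laugh hot: 3
  hot cart: 2
  wheel laugh: 2
4 duplicate windows → 17 − 4 = 13 distinct.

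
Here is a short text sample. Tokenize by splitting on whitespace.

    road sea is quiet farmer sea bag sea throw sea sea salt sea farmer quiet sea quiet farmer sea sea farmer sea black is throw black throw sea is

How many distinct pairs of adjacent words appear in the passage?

21

29 tokens → 28 bigram windows in total.
Repeated bigrams (each contributes count−1 duplicates):
  farmer sea: 3
  quiet farmer: 2
  sea farmer: 2
  sea is: 2
  sea sea: 2
  throw sea: 2
7 duplicate windows → 28 − 7 = 21 distinct.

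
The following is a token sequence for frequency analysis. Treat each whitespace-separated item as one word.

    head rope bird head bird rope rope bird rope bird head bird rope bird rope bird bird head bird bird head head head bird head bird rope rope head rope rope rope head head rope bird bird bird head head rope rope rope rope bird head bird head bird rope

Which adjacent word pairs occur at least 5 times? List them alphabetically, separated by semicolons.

bird head; bird rope; head bird; rope bird; rope rope

Bigram counts meeting the condition (at least 5 times):
  bird head: 8
  bird rope: 6
  head bird: 7
  rope bird: 7
  rope rope: 7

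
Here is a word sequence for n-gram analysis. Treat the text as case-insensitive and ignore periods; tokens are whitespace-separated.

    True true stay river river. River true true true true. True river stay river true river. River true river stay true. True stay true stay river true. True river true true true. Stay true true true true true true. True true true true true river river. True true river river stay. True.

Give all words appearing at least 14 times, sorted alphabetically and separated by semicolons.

Unigram counts meeting the condition (at least 14 times):
  river: 14
  true: 31

river; true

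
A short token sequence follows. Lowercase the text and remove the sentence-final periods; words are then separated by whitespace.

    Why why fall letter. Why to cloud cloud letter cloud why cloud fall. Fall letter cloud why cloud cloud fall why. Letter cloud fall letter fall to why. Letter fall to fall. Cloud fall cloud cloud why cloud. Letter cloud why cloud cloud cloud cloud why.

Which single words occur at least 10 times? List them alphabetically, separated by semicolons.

cloud; why

Unigram counts meeting the condition (at least 10 times):
  cloud: 17
  why: 10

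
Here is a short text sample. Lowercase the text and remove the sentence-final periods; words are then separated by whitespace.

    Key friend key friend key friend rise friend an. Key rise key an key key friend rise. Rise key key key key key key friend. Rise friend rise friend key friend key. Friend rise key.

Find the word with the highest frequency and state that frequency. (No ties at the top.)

Unigram frequencies (highest first):
  key: 16
  friend: 10
  rise: 7
  an: 2

"key", 16 times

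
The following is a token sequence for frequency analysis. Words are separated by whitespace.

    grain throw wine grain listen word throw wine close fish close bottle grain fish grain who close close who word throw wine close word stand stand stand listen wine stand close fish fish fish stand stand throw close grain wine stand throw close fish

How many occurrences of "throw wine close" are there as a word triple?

Scanning the 42 overlapping trigram windows for "throw wine close":
  position 7–9: throw wine close
  position 21–23: throw wine close

2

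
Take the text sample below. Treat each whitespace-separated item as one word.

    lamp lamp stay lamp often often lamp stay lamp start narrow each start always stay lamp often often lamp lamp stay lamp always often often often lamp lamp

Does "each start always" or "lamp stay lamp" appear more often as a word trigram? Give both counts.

"each start always": 1 occurrence
"lamp stay lamp": 3 occurrences

"lamp stay lamp" (3 vs 1)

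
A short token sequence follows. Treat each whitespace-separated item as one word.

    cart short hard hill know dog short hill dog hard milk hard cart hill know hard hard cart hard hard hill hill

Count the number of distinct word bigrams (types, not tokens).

17

22 tokens → 21 bigram windows in total.
Repeated bigrams (each contributes count−1 duplicates):
  hard cart: 2
  hard hard: 2
  hard hill: 2
  hill know: 2
4 duplicate windows → 21 − 4 = 17 distinct.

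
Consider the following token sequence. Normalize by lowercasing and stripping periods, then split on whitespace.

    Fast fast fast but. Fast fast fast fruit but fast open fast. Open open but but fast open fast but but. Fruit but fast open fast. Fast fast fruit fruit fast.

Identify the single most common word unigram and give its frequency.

"fast", 15 times

Unigram frequencies (highest first):
  fast: 15
  but: 7
  open: 5
  fruit: 4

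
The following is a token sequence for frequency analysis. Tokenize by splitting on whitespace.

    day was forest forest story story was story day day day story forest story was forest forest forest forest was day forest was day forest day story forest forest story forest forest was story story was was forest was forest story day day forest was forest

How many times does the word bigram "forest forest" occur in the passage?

Scanning the 45 overlapping bigram windows for "forest forest":
  position 3–4: forest forest
  position 16–17: forest forest
  position 17–18: forest forest
  position 18–19: forest forest
  position 28–29: forest forest
  position 31–32: forest forest

6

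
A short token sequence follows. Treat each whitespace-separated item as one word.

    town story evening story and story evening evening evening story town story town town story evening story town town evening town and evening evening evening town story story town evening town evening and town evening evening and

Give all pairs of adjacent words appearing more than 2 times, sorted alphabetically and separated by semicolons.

evening evening; evening story; evening town; story evening; story town; town evening; town story

Bigram counts meeting the condition (more than 2 times):
  evening evening: 5
  evening story: 3
  evening town: 3
  story evening: 3
  story town: 4
  town evening: 4
  town story: 4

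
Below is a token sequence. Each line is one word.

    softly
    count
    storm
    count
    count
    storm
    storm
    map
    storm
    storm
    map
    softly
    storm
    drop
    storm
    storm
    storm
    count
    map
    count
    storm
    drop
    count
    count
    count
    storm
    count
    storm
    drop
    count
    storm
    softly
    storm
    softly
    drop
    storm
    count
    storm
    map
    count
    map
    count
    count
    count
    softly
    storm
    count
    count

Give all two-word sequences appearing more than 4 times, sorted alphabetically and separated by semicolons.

count count; count storm; storm count

Bigram counts meeting the condition (more than 4 times):
  count count: 6
  count storm: 7
  storm count: 5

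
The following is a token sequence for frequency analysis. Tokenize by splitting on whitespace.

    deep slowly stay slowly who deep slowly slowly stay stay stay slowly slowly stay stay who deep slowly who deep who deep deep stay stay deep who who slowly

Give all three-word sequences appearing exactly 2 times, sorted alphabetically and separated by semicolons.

slowly slowly stay; slowly stay stay; slowly who deep; who deep slowly

Trigram counts meeting the condition (exactly 2 times):
  slowly slowly stay: 2
  slowly stay stay: 2
  slowly who deep: 2
  who deep slowly: 2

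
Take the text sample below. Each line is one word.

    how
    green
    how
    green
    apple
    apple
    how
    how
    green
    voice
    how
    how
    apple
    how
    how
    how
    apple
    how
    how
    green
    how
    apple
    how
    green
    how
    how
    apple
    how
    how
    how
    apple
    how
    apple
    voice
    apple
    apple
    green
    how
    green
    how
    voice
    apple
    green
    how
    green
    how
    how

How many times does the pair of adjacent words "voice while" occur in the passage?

0

Scanning the 46 overlapping bigram windows for "voice while":
  (none found)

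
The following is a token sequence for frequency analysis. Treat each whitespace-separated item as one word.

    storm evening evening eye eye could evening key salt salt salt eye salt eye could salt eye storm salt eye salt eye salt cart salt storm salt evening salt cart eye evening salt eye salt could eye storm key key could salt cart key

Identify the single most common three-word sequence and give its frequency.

Trigram frequencies (highest first):
  salt eye salt: 4
  eye salt eye: 2
  storm evening evening: 1
  evening evening eye: 1
  evening eye eye: 1
  eye eye could: 1
  … (32 more, each ≤ 1)

"salt eye salt", 4 times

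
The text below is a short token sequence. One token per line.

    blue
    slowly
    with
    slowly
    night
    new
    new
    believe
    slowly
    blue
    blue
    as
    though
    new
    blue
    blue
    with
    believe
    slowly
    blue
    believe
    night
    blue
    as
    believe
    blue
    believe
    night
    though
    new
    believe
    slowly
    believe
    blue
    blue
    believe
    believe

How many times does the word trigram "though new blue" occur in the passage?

Scanning the 35 overlapping trigram windows for "though new blue":
  position 13–15: though new blue

1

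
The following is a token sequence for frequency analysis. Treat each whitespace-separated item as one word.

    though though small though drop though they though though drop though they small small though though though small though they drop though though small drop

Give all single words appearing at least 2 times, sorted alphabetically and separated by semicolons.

drop; small; they; though

Unigram counts meeting the condition (at least 2 times):
  drop: 4
  small: 5
  they: 3
  though: 13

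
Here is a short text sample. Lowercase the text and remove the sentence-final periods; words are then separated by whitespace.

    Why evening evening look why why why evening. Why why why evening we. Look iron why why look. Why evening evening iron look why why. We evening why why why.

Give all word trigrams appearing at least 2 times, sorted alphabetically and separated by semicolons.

Trigram counts meeting the condition (at least 2 times):
  evening why why: 2
  look why why: 2
  why evening evening: 2
  why why evening: 2
  why why why: 3

evening why why; look why why; why evening evening; why why evening; why why why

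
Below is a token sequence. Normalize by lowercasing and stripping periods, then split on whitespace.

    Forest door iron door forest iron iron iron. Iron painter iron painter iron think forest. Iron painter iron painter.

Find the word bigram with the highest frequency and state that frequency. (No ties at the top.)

Bigram frequencies (highest first):
  iron painter: 4
  iron iron: 3
  painter iron: 3
  forest iron: 2
  forest door: 1
  door iron: 1
  … (4 more, each ≤ 1)

"iron painter", 4 times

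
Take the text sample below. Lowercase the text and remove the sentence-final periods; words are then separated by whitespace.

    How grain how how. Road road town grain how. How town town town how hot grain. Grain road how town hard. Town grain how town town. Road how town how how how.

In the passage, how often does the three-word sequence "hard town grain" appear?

1

Scanning the 30 overlapping trigram windows for "hard town grain":
  position 21–23: hard town grain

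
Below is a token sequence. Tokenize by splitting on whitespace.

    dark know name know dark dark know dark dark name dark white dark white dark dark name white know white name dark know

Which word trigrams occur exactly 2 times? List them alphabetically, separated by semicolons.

Trigram counts meeting the condition (exactly 2 times):
  dark dark name: 2
  dark white dark: 2
  know dark dark: 2

dark dark name; dark white dark; know dark dark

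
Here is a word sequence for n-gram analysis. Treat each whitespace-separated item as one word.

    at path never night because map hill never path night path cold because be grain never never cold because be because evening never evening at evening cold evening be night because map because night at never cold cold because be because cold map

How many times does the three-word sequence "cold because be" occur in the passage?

Scanning the 41 overlapping trigram windows for "cold because be":
  position 12–14: cold because be
  position 18–20: cold because be
  position 38–40: cold because be

3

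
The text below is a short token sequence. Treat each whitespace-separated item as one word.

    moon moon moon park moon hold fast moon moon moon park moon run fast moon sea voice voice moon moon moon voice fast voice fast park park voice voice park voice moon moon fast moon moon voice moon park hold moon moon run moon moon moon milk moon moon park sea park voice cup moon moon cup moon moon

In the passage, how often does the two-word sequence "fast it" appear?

0

Scanning the 58 overlapping bigram windows for "fast it":
  (none found)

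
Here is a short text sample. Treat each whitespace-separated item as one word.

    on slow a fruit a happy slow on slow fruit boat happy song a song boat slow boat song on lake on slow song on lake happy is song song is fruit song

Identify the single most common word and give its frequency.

Unigram frequencies (highest first):
  song: 7
  on: 5
  slow: 5
  a: 3
  fruit: 3
  happy: 3
  … (3 more, each ≤ 3)

"song", 7 times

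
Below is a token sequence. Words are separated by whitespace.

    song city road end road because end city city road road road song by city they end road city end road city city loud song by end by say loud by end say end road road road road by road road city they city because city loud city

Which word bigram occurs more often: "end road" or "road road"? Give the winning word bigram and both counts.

"road road" (6 vs 4)

"end road": 4 occurrences
"road road": 6 occurrences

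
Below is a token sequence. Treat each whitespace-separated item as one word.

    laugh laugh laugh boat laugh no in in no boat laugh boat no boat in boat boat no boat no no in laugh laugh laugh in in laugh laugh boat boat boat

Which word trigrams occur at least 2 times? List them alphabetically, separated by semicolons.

Trigram counts meeting the condition (at least 2 times):
  boat no boat: 2
  in laugh laugh: 2
  laugh laugh boat: 2
  laugh laugh laugh: 2

boat no boat; in laugh laugh; laugh laugh boat; laugh laugh laugh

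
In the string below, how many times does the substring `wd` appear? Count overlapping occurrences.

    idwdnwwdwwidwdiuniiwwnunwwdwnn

4

Sliding a length-2 window over the 30 characters (29 positions):
  position 3–4: wd
  position 7–8: wd
  position 13–14: wd
  position 26–27: wd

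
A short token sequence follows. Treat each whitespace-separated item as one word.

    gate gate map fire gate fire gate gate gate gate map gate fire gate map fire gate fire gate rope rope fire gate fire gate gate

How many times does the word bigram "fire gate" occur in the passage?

7

Scanning the 25 overlapping bigram windows for "fire gate":
  position 4–5: fire gate
  position 6–7: fire gate
  position 13–14: fire gate
  position 16–17: fire gate
  position 18–19: fire gate
  position 22–23: fire gate
  position 24–25: fire gate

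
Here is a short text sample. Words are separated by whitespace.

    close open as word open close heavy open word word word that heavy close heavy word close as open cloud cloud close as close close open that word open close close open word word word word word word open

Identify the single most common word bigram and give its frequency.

"word word", 7 times

Bigram frequencies (highest first):
  word word: 7
  close open: 3
  word open: 3
  open close: 2
  close heavy: 2
  open word: 2
  … (17 more, each ≤ 2)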